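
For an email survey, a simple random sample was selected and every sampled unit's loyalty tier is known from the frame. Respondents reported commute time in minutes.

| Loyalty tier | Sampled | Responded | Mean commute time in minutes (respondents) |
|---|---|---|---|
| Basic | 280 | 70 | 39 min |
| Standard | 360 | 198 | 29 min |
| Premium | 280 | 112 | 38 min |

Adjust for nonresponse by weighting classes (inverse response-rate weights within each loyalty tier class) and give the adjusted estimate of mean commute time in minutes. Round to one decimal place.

Class response rates: Basic 70/280 = 25%, Standard 198/360 = 55%, Premium 112/280 = 40%.
Weighting each respondent by the inverse class response rate inflates each class back to its sampled size, so the class weight is n_sampled:
  Basic: 280 × 39 = 10,920
  Standard: 360 × 29 = 10,440
  Premium: 280 × 38 = 10,640
Adjusted estimate = 32,000 / 920 = 34.7826 → 34.8.

34.8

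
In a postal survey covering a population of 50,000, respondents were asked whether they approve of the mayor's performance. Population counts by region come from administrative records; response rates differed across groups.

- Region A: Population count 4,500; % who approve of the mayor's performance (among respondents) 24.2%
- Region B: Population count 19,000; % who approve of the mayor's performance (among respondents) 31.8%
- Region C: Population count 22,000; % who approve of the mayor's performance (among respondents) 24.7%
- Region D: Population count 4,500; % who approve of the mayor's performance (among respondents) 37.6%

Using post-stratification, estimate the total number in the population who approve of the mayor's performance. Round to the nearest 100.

14,300

Estimated count per cell = population count × respondent percentage:
  Region A: 4,500 × 24.2% = 1089
  Region B: 19,000 × 31.8% = 6042
  Region C: 22,000 × 24.7% = 5434
  Region D: 4,500 × 37.6% = 1692
Estimated total = 14,257 → 14,300.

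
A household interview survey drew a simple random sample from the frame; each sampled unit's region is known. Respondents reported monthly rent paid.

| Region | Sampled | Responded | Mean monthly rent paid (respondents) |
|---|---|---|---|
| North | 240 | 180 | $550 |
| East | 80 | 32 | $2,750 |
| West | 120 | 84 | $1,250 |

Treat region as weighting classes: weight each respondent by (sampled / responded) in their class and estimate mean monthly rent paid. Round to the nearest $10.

$1,140

Class response rates: North 180/240 = 75%, East 32/80 = 40%, West 84/120 = 70%.
With weight = n_sampled/n_responded per class, the weighted class total is n_sampled:
  North: 240 × 550 = 132,000
  East: 80 × 2750 = 220,000
  West: 120 × 1250 = 150,000
Adjusted estimate = 502,000 / 440 = 1140.91 → $1,140.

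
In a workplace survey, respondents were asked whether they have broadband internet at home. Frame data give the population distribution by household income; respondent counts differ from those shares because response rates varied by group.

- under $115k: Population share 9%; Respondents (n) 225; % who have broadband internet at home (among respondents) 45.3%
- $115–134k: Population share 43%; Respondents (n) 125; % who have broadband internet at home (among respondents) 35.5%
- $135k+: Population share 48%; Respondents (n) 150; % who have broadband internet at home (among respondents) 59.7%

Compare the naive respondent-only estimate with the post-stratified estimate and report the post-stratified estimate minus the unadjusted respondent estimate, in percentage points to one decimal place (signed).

Naive respondent-only estimate (weights = respondent counts):
  (225/500)×45.3 + (125/500)×35.5 + (150/500)×59.7 = 47.17%
Reweighting by population household income shares:
  0.09×45.3 + 0.43×35.5 + 0.48×59.7 = 47.998%
Difference = 47.998 − 47.17 = 0.828 pp.

+0.8 percentage points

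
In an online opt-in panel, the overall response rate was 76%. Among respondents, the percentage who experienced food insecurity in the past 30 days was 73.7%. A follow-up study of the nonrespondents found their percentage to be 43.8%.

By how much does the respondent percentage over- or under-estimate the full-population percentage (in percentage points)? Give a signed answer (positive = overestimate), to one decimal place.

+7.2 percentage points

Nonresponse fraction = 1 − 0.76 = 0.24.
Bias = (nonresponse fraction) × (respondent percentage − nonrespondent percentage)
     = 0.24 × (73.7 − 43.8) = 0.24 × 29.9 = 7.176.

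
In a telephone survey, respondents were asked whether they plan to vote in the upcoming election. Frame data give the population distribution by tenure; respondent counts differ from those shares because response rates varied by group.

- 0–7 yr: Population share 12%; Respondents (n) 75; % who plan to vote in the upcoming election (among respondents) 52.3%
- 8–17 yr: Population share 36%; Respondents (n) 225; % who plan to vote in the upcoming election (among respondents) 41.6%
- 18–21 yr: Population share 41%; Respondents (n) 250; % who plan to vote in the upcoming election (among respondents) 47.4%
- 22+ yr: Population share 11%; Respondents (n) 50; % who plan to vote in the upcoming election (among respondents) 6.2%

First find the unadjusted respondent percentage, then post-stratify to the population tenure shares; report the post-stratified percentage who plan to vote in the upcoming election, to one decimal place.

Naive respondent-only estimate (weights = respondent counts):
  (75/600)×52.3 + (225/600)×41.6 + (250/600)×47.4 + (50/600)×6.2 = 42.4042%
Post-stratified estimate weights by population shares:
  0.12×52.3 + 0.36×41.6 + 0.41×47.4 + 0.11×6.2 = 41.368%

41.4%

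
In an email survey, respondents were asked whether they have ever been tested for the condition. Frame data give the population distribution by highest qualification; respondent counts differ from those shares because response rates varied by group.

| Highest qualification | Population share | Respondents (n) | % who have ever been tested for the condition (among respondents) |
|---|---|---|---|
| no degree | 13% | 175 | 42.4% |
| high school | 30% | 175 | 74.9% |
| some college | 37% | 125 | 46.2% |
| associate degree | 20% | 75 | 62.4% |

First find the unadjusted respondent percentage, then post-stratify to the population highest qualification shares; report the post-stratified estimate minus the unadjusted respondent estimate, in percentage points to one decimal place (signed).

Unadjusted (pooled respondent) estimate weights by respondent counts:
  (175/550)×42.4 + (175/550)×74.9 + (125/550)×46.2 + (75/550)×62.4 = 56.3318%
Post-stratifying to population shares instead:
  0.13×42.4 + 0.3×74.9 + 0.37×46.2 + 0.2×62.4 = 57.556%
Difference = 57.556 − 56.3318 = 1.2242 pp.

+1.2 percentage points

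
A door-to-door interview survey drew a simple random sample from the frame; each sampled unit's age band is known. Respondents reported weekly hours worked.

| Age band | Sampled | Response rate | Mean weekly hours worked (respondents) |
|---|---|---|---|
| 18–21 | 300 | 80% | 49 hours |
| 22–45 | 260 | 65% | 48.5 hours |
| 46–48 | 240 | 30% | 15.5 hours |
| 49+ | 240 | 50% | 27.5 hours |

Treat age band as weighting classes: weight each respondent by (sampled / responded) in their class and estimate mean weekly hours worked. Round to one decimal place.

With weight = n_sampled/n_responded per class, the weighted class total is n_sampled:
  18–21: 300 × 49 = 14,700
  22–45: 260 × 48.5 = 12,610
  46–48: 240 × 15.5 = 3720
  49+: 240 × 27.5 = 6600
Adjusted estimate = 37,630 / 1,040 = 36.1827 → 36.2.

36.2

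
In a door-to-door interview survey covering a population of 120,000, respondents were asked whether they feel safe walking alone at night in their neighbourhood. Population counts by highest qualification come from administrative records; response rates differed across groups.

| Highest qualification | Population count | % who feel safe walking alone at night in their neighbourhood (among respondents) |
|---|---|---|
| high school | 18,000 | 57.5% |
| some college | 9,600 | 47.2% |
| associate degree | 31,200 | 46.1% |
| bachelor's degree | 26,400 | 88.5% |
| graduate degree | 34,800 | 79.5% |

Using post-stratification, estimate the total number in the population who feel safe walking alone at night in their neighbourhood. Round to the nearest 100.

Apply each group's respondent rate to its population count:
  high school: 18,000 × 57.5% = 10,350
  some college: 9,600 × 47.2% = 4531.2
  associate degree: 31,200 × 46.1% = 14383.2
  bachelor's degree: 26,400 × 88.5% = 23,364
  graduate degree: 34,800 × 79.5% = 27,666
Estimated total = 80294.4 → 80,300.

80,300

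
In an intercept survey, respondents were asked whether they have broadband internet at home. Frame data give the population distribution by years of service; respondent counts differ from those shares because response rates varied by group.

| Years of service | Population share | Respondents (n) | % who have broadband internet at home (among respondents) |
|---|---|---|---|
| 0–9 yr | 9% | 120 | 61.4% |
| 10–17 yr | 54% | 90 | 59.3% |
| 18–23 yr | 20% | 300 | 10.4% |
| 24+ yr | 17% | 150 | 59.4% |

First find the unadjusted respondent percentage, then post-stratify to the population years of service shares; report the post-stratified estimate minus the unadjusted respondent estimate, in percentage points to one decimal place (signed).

Naive respondent-only estimate (weights = respondent counts):
  (120/660)×61.4 + (90/660)×59.3 + (300/660)×10.4 + (150/660)×59.4 = 37.4773%
Post-stratifying to population shares instead:
  0.09×61.4 + 0.54×59.3 + 0.2×10.4 + 0.17×59.4 = 49.726%
Difference = 49.726 − 37.4773 = 12.2487 pp.

+12.2 percentage points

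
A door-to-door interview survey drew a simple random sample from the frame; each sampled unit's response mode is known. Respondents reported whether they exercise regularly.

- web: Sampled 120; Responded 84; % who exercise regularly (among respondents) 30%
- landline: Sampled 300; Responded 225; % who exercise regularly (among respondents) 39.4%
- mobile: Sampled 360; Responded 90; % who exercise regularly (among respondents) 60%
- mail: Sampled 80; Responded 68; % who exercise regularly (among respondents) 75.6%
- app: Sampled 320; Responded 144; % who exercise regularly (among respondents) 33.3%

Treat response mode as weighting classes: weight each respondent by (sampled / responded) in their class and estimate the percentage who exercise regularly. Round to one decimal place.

Response rates by class: web 84/120 = 70%, landline 225/300 = 75%, mobile 90/360 = 25%, mail 68/80 = 85%, app 144/320 = 45%.
Each respondent's weight = sampled/responded in their class; summing within a class gives n_sampled, so:
  web: 120 × 30 = 3600
  landline: 300 × 39.4 = 11,820
  mobile: 360 × 60 = 21,600
  mail: 80 × 75.6 = 6048
  app: 320 × 33.3 = 10,656
Adjusted estimate = 53,724 / 1,180 = 45.5288 → 45.5%.

45.5%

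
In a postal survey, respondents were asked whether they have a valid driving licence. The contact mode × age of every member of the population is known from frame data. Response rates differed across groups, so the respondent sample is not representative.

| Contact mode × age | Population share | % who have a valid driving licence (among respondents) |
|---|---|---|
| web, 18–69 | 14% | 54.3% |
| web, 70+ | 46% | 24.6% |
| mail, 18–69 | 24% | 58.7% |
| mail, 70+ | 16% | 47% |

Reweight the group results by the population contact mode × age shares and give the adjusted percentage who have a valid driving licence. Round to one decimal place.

40.5%

Post-stratification weights by population share, not respondent share:
  web, 18–69: 0.14 × 54.3 = 7.602
  web, 70+: 0.46 × 24.6 = 11.316
  mail, 18–69: 0.24 × 58.7 = 14.088
  mail, 70+: 0.16 × 47 = 7.52
Post-stratified estimate = 40.526 → 40.5%.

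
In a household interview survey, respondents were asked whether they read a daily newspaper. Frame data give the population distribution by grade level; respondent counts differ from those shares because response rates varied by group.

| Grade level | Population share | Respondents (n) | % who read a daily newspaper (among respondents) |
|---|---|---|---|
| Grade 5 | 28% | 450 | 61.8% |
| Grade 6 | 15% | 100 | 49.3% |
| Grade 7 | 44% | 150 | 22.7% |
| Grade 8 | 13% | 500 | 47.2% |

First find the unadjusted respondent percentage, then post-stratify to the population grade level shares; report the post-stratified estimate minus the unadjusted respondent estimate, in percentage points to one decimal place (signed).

-9.0 percentage points

Unadjusted (pooled respondent) estimate weights by respondent counts:
  (450/1200)×61.8 + (100/1200)×49.3 + (150/1200)×22.7 + (500/1200)×47.2 = 49.7875%
Post-stratifying to population shares instead:
  0.28×61.8 + 0.15×49.3 + 0.44×22.7 + 0.13×47.2 = 40.823%
Difference = 40.823 − 49.7875 = -8.9645 pp.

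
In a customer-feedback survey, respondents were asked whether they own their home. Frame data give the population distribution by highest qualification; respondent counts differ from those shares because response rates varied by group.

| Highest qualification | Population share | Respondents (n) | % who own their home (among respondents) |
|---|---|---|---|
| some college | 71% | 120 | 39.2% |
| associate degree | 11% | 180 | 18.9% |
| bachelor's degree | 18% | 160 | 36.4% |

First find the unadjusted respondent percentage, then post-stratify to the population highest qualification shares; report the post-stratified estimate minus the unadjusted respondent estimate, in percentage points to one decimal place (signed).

Without adjustment, the pooled respondent share is:
  (120/460)×39.2 + (180/460)×18.9 + (160/460)×36.4 = 30.2826%
Post-stratifying to population shares instead:
  0.71×39.2 + 0.11×18.9 + 0.18×36.4 = 36.463%
Difference = 36.463 − 30.2826 = 6.1804 pp.

+6.2 percentage points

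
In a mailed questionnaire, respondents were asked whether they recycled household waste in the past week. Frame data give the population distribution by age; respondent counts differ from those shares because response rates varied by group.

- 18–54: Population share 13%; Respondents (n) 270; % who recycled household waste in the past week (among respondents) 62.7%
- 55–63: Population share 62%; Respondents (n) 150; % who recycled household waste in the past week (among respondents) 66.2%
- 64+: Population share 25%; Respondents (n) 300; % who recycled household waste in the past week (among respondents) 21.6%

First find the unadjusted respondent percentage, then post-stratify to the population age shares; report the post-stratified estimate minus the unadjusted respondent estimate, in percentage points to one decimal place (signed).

+8.3 percentage points

Naive respondent-only estimate (weights = respondent counts):
  (270/720)×62.7 + (150/720)×66.2 + (300/720)×21.6 = 46.3042%
Reweighting by population age shares:
  0.13×62.7 + 0.62×66.2 + 0.25×21.6 = 54.595%
Difference = 54.595 − 46.3042 = 8.2908 pp.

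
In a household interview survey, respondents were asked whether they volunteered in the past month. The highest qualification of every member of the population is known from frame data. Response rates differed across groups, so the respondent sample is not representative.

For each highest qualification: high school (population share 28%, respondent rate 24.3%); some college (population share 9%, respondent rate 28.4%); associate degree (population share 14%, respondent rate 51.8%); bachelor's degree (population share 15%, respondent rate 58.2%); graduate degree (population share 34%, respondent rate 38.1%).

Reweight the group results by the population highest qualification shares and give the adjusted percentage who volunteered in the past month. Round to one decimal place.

Post-stratification weights by population share, not respondent share:
  high school: 0.28 × 24.3 = 6.804
  some college: 0.09 × 28.4 = 2.556
  associate degree: 0.14 × 51.8 = 7.252
  bachelor's degree: 0.15 × 58.2 = 8.73
  graduate degree: 0.34 × 38.1 = 12.954
Post-stratified estimate = 38.296 → 38.3%.

38.3%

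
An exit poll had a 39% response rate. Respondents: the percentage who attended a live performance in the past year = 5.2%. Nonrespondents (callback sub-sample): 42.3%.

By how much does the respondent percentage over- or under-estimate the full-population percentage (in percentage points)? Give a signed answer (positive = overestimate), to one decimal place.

Nonresponse fraction = 1 − 0.39 = 0.61.
Bias = (nonresponse fraction) × (respondent percentage − nonrespondent percentage)
     = 0.61 × (5.2 − 42.3) = 0.61 × -37.1 = -22.631.

-22.6 percentage points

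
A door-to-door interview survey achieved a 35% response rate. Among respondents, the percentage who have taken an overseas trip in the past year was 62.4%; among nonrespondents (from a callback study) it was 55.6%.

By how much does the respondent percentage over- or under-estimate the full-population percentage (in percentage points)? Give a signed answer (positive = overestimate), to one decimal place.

Nonresponse fraction = 1 − 0.35 = 0.65.
Bias = (nonresponse fraction) × (respondent percentage − nonrespondent percentage)
     = 0.65 × (62.4 − 55.6) = 0.65 × 6.8 = 4.42.

+4.4 percentage points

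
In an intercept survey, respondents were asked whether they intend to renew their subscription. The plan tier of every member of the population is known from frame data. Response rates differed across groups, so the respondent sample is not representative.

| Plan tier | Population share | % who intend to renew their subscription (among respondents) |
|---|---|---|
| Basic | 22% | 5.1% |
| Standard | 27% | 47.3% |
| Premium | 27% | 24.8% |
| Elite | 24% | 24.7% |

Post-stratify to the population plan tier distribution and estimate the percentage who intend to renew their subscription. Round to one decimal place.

26.5%

Each cell contributes population-share × respondent value:
  Basic: 0.22 × 5.1 = 1.122
  Standard: 0.27 × 47.3 = 12.771
  Premium: 0.27 × 24.8 = 6.696
  Elite: 0.24 × 24.7 = 5.928
Post-stratified estimate = 26.517 → 26.5%.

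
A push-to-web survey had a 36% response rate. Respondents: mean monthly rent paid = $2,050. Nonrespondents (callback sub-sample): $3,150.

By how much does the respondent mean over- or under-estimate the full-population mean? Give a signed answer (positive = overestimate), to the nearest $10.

Nonresponse fraction = 1 − 0.36 = 0.64.
Bias = (nonresponse fraction) × (respondent mean − nonrespondent mean)
     = 0.64 × (2050 − 3150) = 0.64 × -1100 = -704.

-$700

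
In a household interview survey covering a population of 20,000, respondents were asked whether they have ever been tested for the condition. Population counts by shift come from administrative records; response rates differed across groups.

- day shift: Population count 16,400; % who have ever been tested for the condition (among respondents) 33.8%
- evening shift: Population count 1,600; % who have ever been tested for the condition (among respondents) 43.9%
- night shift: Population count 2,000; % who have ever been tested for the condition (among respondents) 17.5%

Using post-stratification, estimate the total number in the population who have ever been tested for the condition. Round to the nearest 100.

Each cell contributes its population count × the respondent rate:
  day shift: 16,400 × 33.8% = 5543.2
  evening shift: 1,600 × 43.9% = 702.4
  night shift: 2,000 × 17.5% = 350
Estimated total = 6595.6 → 6,600.

6,600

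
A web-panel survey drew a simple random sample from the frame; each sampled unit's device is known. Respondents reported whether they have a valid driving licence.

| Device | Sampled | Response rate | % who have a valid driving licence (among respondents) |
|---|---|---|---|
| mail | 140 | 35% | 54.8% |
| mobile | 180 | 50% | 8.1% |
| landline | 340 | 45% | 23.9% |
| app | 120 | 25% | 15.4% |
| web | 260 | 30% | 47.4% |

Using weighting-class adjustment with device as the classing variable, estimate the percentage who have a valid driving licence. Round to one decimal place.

With weight = n_sampled/n_responded per class, the weighted class total is n_sampled:
  mail: 140 × 54.8 = 7672
  mobile: 180 × 8.1 = 1458
  landline: 340 × 23.9 = 8126
  app: 120 × 15.4 = 1848
  web: 260 × 47.4 = 12,324
Adjusted estimate = 31,428 / 1,040 = 30.2192 → 30.2%.

30.2%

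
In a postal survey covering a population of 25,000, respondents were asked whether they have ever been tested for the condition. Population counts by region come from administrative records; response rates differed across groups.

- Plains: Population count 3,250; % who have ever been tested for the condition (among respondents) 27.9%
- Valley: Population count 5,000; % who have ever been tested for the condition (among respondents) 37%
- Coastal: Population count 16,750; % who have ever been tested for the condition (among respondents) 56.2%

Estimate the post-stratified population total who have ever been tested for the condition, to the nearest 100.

12,200

Each cell contributes its population count × the respondent rate:
  Plains: 3,250 × 27.9% = 906.75
  Valley: 5,000 × 37% = 1850
  Coastal: 16,750 × 56.2% = 9413.5
Estimated total = 12170.2 → 12,200.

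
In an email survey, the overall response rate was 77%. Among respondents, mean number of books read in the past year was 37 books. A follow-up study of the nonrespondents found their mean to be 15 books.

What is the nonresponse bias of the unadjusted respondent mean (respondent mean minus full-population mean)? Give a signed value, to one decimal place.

+5.1

Nonresponse fraction = 1 − 0.77 = 0.23.
Bias = (nonresponse fraction) × (respondent mean − nonrespondent mean)
     = 0.23 × (37 − 15) = 0.23 × 22 = 5.06.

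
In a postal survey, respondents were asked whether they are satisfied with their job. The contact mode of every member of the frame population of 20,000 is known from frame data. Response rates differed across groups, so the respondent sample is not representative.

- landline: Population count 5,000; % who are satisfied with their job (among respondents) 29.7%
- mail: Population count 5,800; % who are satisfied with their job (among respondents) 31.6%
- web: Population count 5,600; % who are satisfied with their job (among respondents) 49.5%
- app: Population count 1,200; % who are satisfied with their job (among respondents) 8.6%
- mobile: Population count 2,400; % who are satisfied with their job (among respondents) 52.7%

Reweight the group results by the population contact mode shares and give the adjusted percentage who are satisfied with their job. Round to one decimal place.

Each cell contributes population-share × respondent value:
  landline: (5,000/20,000) × 29.7 = 7.425
  mail: (5,800/20,000) × 31.6 = 9.164
  web: (5,600/20,000) × 49.5 = 13.86
  app: (1,200/20,000) × 8.6 = 0.516
  mobile: (2,400/20,000) × 52.7 = 6.324
Post-stratified estimate = 37.289 → 37.3%.

37.3%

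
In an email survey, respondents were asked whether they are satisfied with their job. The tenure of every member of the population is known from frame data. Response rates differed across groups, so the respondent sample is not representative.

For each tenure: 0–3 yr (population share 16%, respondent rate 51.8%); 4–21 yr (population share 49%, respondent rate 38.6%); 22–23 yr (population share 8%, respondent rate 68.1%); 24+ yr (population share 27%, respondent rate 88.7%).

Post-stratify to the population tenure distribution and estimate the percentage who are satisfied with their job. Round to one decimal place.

Reweight to the known tenure distribution:
  0–3 yr: 0.16 × 51.8 = 8.288
  4–21 yr: 0.49 × 38.6 = 18.914
  22–23 yr: 0.08 × 68.1 = 5.448
  24+ yr: 0.27 × 88.7 = 23.949
Post-stratified estimate = 56.599 → 56.6%.

56.6%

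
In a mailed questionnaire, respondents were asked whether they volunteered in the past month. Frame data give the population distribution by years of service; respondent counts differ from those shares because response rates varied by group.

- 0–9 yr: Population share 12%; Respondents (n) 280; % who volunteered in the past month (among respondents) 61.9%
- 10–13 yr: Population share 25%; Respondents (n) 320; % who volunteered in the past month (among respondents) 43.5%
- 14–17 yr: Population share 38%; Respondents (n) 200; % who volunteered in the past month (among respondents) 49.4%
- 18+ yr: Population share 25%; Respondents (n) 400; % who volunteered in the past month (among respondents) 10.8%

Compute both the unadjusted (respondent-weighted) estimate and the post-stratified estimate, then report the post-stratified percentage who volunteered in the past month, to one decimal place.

Naive respondent-only estimate (weights = respondent counts):
  (280/1200)×61.9 + (320/1200)×43.5 + (200/1200)×49.4 + (400/1200)×10.8 = 37.8767%
Post-stratified estimate weights by population shares:
  0.12×61.9 + 0.25×43.5 + 0.38×49.4 + 0.25×10.8 = 39.775%

39.8%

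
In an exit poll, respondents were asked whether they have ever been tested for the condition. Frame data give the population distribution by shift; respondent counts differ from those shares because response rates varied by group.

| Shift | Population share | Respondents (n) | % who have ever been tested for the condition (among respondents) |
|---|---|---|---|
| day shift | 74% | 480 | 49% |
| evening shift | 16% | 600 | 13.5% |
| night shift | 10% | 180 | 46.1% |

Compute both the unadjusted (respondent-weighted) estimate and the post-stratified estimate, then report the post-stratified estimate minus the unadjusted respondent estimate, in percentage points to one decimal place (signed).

+11.3 percentage points

Without adjustment, the pooled respondent share is:
  (480/1260)×49 + (600/1260)×13.5 + (180/1260)×46.1 = 31.681%
Post-stratified estimate weights by population shares:
  0.74×49 + 0.16×13.5 + 0.1×46.1 = 43.03%
Difference = 43.03 − 31.681 = 11.349 pp.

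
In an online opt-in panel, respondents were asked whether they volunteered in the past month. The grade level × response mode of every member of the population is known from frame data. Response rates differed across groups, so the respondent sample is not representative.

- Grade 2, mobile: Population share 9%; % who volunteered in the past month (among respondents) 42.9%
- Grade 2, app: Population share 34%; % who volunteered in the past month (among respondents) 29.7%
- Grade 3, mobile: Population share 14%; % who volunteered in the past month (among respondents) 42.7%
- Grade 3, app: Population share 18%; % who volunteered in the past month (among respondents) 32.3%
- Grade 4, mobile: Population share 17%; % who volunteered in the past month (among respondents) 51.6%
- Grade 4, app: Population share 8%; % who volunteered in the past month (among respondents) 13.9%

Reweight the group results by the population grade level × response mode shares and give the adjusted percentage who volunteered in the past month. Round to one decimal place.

35.6%

Weight each group's respondent value by its population share:
  Grade 2, mobile: 0.09 × 42.9 = 3.861
  Grade 2, app: 0.34 × 29.7 = 10.098
  Grade 3, mobile: 0.14 × 42.7 = 5.978
  Grade 3, app: 0.18 × 32.3 = 5.814
  Grade 4, mobile: 0.17 × 51.6 = 8.772
  Grade 4, app: 0.08 × 13.9 = 1.112
Post-stratified estimate = 35.635 → 35.6%.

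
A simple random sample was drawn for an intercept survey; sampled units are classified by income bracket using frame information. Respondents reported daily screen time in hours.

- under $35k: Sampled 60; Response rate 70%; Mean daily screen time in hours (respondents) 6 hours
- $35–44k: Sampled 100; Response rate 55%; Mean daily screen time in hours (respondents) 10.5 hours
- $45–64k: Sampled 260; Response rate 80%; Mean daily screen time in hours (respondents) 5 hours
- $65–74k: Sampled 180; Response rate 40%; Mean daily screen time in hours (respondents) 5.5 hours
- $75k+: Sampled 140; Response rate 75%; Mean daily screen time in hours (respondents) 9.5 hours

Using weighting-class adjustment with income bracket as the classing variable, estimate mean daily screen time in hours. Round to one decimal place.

6.8

With weight = n_sampled/n_responded per class, the weighted class total is n_sampled:
  under $35k: 60 × 6 = 360
  $35–44k: 100 × 10.5 = 1050
  $45–64k: 260 × 5 = 1300
  $65–74k: 180 × 5.5 = 990
  $75k+: 140 × 9.5 = 1330
Adjusted estimate = 5030 / 740 = 6.7973 → 6.8.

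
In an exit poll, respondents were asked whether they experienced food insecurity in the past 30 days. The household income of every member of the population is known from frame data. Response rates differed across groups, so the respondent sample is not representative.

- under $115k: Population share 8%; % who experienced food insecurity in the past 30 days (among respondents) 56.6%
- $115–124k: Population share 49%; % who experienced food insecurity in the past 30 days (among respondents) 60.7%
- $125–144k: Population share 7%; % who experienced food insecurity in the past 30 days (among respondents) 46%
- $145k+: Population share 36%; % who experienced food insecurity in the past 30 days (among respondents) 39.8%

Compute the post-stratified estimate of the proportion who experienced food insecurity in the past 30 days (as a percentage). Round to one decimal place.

51.8%

Each cell contributes population-share × respondent value:
  under $115k: 0.08 × 56.6 = 4.528
  $115–124k: 0.49 × 60.7 = 29.743
  $125–144k: 0.07 × 46 = 3.22
  $145k+: 0.36 × 39.8 = 14.328
Post-stratified estimate = 51.819 → 51.8%.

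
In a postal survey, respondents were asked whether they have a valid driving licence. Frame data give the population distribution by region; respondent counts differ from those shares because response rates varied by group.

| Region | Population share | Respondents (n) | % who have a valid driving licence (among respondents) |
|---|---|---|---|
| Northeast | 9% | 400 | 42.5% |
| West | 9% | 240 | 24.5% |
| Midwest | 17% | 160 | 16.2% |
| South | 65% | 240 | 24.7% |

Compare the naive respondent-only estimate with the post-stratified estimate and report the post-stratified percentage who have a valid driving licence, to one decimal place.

24.8%

Unadjusted (pooled respondent) estimate weights by respondent counts:
  (400/1040)×42.5 + (240/1040)×24.5 + (160/1040)×16.2 + (240/1040)×24.7 = 30.1923%
Reweighting by population region shares:
  0.09×42.5 + 0.09×24.5 + 0.17×16.2 + 0.65×24.7 = 24.839%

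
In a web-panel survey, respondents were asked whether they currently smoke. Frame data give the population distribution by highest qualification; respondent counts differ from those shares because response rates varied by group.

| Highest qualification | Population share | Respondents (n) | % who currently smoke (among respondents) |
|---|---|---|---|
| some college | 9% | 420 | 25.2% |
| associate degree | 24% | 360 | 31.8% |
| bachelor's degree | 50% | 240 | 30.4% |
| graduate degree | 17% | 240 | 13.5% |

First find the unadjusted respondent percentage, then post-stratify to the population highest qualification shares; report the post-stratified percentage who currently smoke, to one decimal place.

27.4%

Unadjusted (pooled respondent) estimate weights by respondent counts:
  (420/1260)×25.2 + (360/1260)×31.8 + (240/1260)×30.4 + (240/1260)×13.5 = 25.8476%
Reweighting by population highest qualification shares:
  0.09×25.2 + 0.24×31.8 + 0.5×30.4 + 0.17×13.5 = 27.395%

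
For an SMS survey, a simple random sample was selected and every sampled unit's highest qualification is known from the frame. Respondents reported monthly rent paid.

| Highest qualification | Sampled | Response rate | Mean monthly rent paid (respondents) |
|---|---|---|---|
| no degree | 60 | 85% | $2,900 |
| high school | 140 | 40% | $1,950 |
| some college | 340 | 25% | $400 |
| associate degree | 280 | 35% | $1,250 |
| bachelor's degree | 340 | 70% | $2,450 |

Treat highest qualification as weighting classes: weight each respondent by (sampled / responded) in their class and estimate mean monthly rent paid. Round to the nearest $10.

$1,520

Inverse-response-rate weighting restores each class to its sampled count, so class totals weight by n_sampled:
  no degree: 60 × 2900 = 174,000
  high school: 140 × 1950 = 273,000
  some college: 340 × 400 = 136,000
  associate degree: 280 × 1250 = 350,000
  bachelor's degree: 340 × 2450 = 833,000
Adjusted estimate = 1,766,000 / 1,160 = 1522.41 → $1,520.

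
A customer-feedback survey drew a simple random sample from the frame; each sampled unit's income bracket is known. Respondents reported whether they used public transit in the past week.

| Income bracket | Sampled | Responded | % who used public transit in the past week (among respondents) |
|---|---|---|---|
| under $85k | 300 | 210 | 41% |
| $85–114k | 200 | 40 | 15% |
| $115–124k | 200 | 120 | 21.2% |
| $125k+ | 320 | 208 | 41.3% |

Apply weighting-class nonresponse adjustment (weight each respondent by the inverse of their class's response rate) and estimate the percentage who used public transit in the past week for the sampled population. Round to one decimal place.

Response rates by class: under $85k 210/300 = 70%, $85–114k 40/200 = 20%, $115–124k 120/200 = 60%, $125k+ 208/320 = 65%.
Each respondent's weight = sampled/responded in their class; summing within a class gives n_sampled, so:
  under $85k: 300 × 41 = 12,300
  $85–114k: 200 × 15 = 3000
  $115–124k: 200 × 21.2 = 4240
  $125k+: 320 × 41.3 = 13,216
Adjusted estimate = 32,756 / 1,020 = 32.1137 → 32.1%.

32.1%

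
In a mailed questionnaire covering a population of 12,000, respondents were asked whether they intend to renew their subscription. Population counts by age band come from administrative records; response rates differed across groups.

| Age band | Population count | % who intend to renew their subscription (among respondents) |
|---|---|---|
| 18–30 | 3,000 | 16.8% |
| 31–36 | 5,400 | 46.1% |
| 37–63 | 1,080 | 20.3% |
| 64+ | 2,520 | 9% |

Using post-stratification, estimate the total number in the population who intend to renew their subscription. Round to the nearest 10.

Estimated count per cell = population count × respondent percentage:
  18–30: 3,000 × 16.8% = 504
  31–36: 5,400 × 46.1% = 2489.4
  37–63: 1,080 × 20.3% = 219.24
  64+: 2,520 × 9% = 226.8
Estimated total = 3439.44 → 3,440.

3,440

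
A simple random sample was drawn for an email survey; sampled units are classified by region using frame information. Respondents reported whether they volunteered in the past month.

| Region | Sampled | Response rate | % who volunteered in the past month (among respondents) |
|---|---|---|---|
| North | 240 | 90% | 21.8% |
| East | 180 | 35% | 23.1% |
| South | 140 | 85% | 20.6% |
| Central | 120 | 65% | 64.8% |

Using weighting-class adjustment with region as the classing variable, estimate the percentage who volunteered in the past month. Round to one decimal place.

Each respondent's weight = sampled/responded in their class; summing within a class gives n_sampled, so:
  North: 240 × 21.8 = 5232
  East: 180 × 23.1 = 4158
  South: 140 × 20.6 = 2884
  Central: 120 × 64.8 = 7776
Adjusted estimate = 20,050 / 680 = 29.4853 → 29.5%.

29.5%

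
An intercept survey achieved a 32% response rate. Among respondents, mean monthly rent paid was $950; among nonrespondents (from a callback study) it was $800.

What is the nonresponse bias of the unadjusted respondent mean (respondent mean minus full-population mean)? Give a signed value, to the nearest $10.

Nonresponse fraction = 1 − 0.32 = 0.68.
Bias = (nonresponse fraction) × (respondent mean − nonrespondent mean)
     = 0.68 × (950 − 800) = 0.68 × 150 = 102.

+$100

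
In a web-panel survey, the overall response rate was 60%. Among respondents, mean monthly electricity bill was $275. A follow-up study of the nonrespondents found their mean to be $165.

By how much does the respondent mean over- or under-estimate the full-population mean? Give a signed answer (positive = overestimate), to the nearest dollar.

+$44

Nonresponse fraction = 1 − 0.6 = 0.4.
Bias = (nonresponse fraction) × (respondent mean − nonrespondent mean)
     = 0.4 × (275 − 165) = 0.4 × 110 = 44.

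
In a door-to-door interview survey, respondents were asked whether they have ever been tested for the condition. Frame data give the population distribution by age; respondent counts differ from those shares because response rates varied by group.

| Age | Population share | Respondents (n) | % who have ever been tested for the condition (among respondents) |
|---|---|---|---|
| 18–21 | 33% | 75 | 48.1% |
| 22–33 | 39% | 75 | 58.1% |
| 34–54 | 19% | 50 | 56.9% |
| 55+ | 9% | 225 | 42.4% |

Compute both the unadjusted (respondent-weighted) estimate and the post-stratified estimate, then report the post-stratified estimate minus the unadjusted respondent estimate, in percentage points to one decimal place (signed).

+5.3 percentage points

Unadjusted (pooled respondent) estimate weights by respondent counts:
  (75/425)×48.1 + (75/425)×58.1 + (50/425)×56.9 + (225/425)×42.4 = 47.8824%
Post-stratified estimate weights by population shares:
  0.33×48.1 + 0.39×58.1 + 0.19×56.9 + 0.09×42.4 = 53.159%
Difference = 53.159 − 47.8824 = 5.2766 pp.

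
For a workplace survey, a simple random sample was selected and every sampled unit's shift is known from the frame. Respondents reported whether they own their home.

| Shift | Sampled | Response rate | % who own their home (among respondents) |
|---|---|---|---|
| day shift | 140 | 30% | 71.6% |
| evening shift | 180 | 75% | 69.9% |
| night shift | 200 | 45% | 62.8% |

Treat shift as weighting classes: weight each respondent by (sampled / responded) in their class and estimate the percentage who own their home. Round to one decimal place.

Each respondent's weight = sampled/responded in their class; summing within a class gives n_sampled, so:
  day shift: 140 × 71.6 = 10,024
  evening shift: 180 × 69.9 = 12582
  night shift: 200 × 62.8 = 12,560
Adjusted estimate = 35,166 / 520 = 67.6269 → 67.6%.

67.6%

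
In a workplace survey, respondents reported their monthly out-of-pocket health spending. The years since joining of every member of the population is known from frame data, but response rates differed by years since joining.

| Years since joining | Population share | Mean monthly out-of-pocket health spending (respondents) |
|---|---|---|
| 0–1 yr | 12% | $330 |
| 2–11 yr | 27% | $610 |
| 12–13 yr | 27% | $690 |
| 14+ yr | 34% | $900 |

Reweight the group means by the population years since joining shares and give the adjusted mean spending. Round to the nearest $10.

$700

Reweight to the known years since joining distribution:
  0–1 yr: 0.12 × 330 = 39.6
  2–11 yr: 0.27 × 610 = 164.7
  12–13 yr: 0.27 × 690 = 186.3
  14+ yr: 0.34 × 900 = 306
Post-stratified estimate = 696.6 → $700.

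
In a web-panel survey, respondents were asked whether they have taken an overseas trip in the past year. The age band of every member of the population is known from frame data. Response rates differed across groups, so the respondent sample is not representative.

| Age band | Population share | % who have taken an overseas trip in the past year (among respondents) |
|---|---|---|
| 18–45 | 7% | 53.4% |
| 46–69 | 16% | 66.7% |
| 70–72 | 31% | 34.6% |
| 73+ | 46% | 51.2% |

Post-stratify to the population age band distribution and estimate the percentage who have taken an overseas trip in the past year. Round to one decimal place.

48.7%

Post-stratification weights by population share, not respondent share:
  18–45: 0.07 × 53.4 = 3.738
  46–69: 0.16 × 66.7 = 10.672
  70–72: 0.31 × 34.6 = 10.726
  73+: 0.46 × 51.2 = 23.552
Post-stratified estimate = 48.688 → 48.7%.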